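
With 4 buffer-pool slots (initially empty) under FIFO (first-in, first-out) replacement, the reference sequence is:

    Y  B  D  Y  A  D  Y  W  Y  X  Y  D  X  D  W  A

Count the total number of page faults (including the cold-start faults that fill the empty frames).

9

Y: fault, frames {Y}
B: fault, frames {Y,B}
D: fault, frames {Y,B,D}
Y: hit
A: fault, frames {Y,B,D,A}
D: hit
Y: hit
W: fault, evict Y, frames {B,D,A,W}
Y: fault, evict B, frames {D,A,W,Y}
X: fault, evict D, frames {A,W,Y,X}
Y: hit
D: fault, evict A, frames {W,Y,X,D}
X: hit
D: hit
W: hit
A: fault, evict W, frames {Y,X,D,A}
Page faults: 9.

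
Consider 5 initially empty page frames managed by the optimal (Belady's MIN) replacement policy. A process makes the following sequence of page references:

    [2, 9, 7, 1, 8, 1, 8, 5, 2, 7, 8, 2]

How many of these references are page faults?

6

2: miss, frames (2)
9: miss, frames (2 9)
7: miss, frames (2 9 7)
1: miss, frames (2 9 7 1)
8: miss, frames (2 9 7 1 8)
1: hit
8: hit
5: miss, evict 1, frames (2 9 7 8 5)
2: hit
7: hit
8: hit
2: hit
Page faults: 6.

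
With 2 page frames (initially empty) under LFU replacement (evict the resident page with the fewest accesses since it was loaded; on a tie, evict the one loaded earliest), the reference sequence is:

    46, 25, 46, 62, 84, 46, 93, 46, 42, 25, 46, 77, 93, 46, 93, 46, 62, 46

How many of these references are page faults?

10

46 → miss, frames [46]
25 → miss, frames [46, 25]
46 → hit
62 → miss, evict 25, frames [46, 62]
84 → miss, evict 62, frames [46, 84]
46 → hit
93 → miss, evict 84, frames [46, 93]
46 → hit
42 → miss, evict 93, frames [46, 42]
25 → miss, evict 42, frames [46, 25]
46 → hit
77 → miss, evict 25, frames [46, 77]
93 → miss, evict 77, frames [46, 93]
46 → hit
93 → hit
46 → hit
62 → miss, evict 93, frames [46, 62]
46 → hit
Page faults: 10.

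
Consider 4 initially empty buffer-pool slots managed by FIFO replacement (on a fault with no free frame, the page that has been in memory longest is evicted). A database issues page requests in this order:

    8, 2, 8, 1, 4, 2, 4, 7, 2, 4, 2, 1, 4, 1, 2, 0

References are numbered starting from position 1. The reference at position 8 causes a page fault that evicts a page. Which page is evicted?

pos 1: 8: fault, frames [8]
pos 2: 2: fault, frames [8, 2]
pos 3: 8: hit
pos 4: 1: fault, frames [8, 2, 1]
pos 5: 4: fault, frames [8, 2, 1, 4]
pos 6: 2: hit
pos 7: 4: hit
pos 8: 7: fault, evict 8, frames [2, 1, 4, 7]
At position 8, page 8 is evicted.

8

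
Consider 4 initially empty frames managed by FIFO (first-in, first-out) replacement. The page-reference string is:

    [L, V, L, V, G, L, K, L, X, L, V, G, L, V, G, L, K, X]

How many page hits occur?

L → fault, frames (L)
V → fault, frames (L V)
L → hit
V → hit
G → fault, frames (L V G)
L → hit
K → fault, frames (L V G K)
L → hit
X → fault, evict L, frames (V G K X)
L → fault, evict V, frames (G K X L)
V → fault, evict G, frames (K X L V)
G → fault, evict K, frames (X L V G)
L → hit
V → hit
G → hit
L → hit
K → fault, evict X, frames (L V G K)
X → fault, evict L, frames (V G K X)
Hits: 8.

8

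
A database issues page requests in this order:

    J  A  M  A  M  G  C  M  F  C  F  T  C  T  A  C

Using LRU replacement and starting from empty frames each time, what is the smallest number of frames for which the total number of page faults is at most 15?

2

f=1: 16 faults
f=2: 12 faults
f=3: 8 faults
f=4: 8 faults
f=5: 8 faults
f=6: 7 faults
f=7: 7 faults
Smallest f with faults ≤ 15 is 2.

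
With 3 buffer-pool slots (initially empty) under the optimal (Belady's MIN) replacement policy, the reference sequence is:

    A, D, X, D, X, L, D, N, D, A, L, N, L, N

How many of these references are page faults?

6

A -> miss, frames [A]
D -> miss, frames [A, D]
X -> miss, frames [A, D, X]
D -> hit
X -> hit
L -> miss, evict X, frames [A, D, L]
D -> hit
N -> miss, evict L, frames [A, D, N]
D -> hit
A -> hit
L -> miss, evict D, frames [A, N, L]
N -> hit
L -> hit
N -> hit
Page faults: 6.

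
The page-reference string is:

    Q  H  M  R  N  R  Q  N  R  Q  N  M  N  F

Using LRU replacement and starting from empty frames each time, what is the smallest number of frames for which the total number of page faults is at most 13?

f=1: 14 faults
f=2: 12 faults
f=3: 8 faults
f=4: 7 faults
f=5: 6 faults
f=6: 6 faults
Smallest f with faults ≤ 13 is 2.

2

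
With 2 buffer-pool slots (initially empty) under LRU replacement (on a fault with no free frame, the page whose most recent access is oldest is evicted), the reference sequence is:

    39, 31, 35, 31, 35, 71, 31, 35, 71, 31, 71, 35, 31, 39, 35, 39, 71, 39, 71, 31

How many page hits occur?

6

39 -> miss, frames {39}
31 -> miss, frames {39,31}
35 -> miss, evict 39, frames {31,35}
31 -> hit
35 -> hit
71 -> miss, evict 31, frames {35,71}
31 -> miss, evict 35, frames {71,31}
35 -> miss, evict 71, frames {31,35}
71 -> miss, evict 31, frames {35,71}
31 -> miss, evict 35, frames {71,31}
71 -> hit
35 -> miss, evict 31, frames {71,35}
31 -> miss, evict 71, frames {35,31}
39 -> miss, evict 35, frames {31,39}
35 -> miss, evict 31, frames {39,35}
39 -> hit
71 -> miss, evict 35, frames {39,71}
39 -> hit
71 -> hit
31 -> miss, evict 39, frames {71,31}
Hits: 6.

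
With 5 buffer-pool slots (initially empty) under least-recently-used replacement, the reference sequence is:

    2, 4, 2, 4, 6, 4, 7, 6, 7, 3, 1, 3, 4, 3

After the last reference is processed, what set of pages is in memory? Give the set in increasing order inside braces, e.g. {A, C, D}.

2: fault, frames {2}
4: fault, frames {2,4}
2: hit
4: hit
6: fault, frames {2,4,6}
4: hit
7: fault, frames {2,6,4,7}
6: hit
7: hit
3: fault, frames {2,4,6,7,3}
1: fault, evict 2, frames {4,6,7,3,1}
3: hit
4: hit
3: hit

{1, 3, 4, 6, 7}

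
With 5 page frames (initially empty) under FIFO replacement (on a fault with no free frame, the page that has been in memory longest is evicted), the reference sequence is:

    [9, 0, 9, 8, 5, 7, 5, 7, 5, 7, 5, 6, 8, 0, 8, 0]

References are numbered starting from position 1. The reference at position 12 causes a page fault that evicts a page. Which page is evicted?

pos 1: 9 -> miss, frames [9]
pos 2: 0 -> miss, frames [9, 0]
pos 3: 9 -> hit
pos 4: 8 -> miss, frames [9, 0, 8]
pos 5: 5 -> miss, frames [9, 0, 8, 5]
pos 6: 7 -> miss, frames [9, 0, 8, 5, 7]
pos 7: 5 -> hit
pos 8: 7 -> hit
pos 9: 5 -> hit
pos 10: 7 -> hit
pos 11: 5 -> hit
pos 12: 6 -> miss, evict 9, frames [0, 8, 5, 7, 6]
At position 12, page 9 is evicted.

9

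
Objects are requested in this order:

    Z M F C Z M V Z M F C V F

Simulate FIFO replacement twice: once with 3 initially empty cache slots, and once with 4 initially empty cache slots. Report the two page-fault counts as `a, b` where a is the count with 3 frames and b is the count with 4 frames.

9, 10

3 frames: F F F F F F F . . F F . . → 9 faults.
4 frames: F F F F . . F F F F F F . → 10 faults.
10 > 9: adding a frame increased faults — Belady's anomaly.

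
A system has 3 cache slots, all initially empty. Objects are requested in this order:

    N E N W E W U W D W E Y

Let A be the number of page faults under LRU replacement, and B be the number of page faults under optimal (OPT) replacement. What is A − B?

Under LRU: F F . F . . F . F . F F → 7 faults.
Under OPT: F F . F . . F . F . . F → 6 faults.
A − B = 7 − 6 = 1.

1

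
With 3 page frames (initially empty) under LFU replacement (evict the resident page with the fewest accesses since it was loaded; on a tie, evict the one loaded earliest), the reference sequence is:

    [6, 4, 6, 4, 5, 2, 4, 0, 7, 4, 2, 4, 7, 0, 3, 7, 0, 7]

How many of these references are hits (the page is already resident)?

5

6: miss, frames (6)
4: miss, frames (6 4)
6: hit
4: hit
5: miss, frames (6 4 5)
2: miss, evict 5, frames (6 4 2)
4: hit
0: miss, evict 2, frames (6 4 0)
7: miss, evict 0, frames (6 4 7)
4: hit
2: miss, evict 7, frames (6 4 2)
4: hit
7: miss, evict 2, frames (6 4 7)
0: miss, evict 7, frames (6 4 0)
3: miss, evict 0, frames (6 4 3)
7: miss, evict 3, frames (6 4 7)
0: miss, evict 7, frames (6 4 0)
7: miss, evict 0, frames (6 4 7)
Hits: 5.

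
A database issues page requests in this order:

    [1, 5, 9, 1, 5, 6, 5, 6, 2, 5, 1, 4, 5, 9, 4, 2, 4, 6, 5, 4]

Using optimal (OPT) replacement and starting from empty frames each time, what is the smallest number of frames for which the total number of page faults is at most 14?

2

f=1: 20 faults
f=2: 12 faults
f=3: 9 faults
f=4: 7 faults
f=5: 6 faults
f=6: 6 faults
Smallest f with faults ≤ 14 is 2.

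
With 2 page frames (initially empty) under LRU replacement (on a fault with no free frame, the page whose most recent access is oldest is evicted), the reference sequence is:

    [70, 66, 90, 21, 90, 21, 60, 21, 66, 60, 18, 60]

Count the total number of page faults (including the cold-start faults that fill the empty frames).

70 -> fault, frames {70}
66 -> fault, frames {70,66}
90 -> fault, evict 70, frames {66,90}
21 -> fault, evict 66, frames {90,21}
90 -> hit
21 -> hit
60 -> fault, evict 90, frames {21,60}
21 -> hit
66 -> fault, evict 60, frames {21,66}
60 -> fault, evict 21, frames {66,60}
18 -> fault, evict 66, frames {60,18}
60 -> hit
Page faults: 8.

8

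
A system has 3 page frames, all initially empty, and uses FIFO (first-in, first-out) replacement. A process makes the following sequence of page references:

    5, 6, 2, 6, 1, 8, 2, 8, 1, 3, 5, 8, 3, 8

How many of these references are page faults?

5 -> miss, frames {5}
6 -> miss, frames {5,6}
2 -> miss, frames {5,6,2}
6 -> hit
1 -> miss, evict 5, frames {6,2,1}
8 -> miss, evict 6, frames {2,1,8}
2 -> hit
8 -> hit
1 -> hit
3 -> miss, evict 2, frames {1,8,3}
5 -> miss, evict 1, frames {8,3,5}
8 -> hit
3 -> hit
8 -> hit
Page faults: 7.

7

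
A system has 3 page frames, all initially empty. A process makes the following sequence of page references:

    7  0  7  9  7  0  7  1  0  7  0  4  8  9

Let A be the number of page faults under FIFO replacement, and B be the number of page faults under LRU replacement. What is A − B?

Under FIFO: F F . F . . . F . F F F F F → 9 faults.
Under LRU: F F . F . . . F . . . F F F → 7 faults.
A − B = 9 − 7 = 2.

2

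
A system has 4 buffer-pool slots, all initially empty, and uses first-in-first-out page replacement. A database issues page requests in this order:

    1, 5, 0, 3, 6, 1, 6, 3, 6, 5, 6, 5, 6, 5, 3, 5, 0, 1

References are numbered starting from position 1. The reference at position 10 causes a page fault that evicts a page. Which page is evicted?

0

pos 1: 1 → fault, frames (1)
pos 2: 5 → fault, frames (1 5)
pos 3: 0 → fault, frames (1 5 0)
pos 4: 3 → fault, frames (1 5 0 3)
pos 5: 6 → fault, evict 1, frames (5 0 3 6)
pos 6: 1 → fault, evict 5, frames (0 3 6 1)
pos 7: 6 → hit
pos 8: 3 → hit
pos 9: 6 → hit
pos 10: 5 → fault, evict 0, frames (3 6 1 5)
At position 10, page 0 is evicted.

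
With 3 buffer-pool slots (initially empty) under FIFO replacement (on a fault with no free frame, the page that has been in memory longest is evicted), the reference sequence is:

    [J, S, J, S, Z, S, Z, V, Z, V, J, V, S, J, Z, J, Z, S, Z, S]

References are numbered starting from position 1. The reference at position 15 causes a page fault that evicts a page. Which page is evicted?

V

pos 1: J -> fault, frames [J]
pos 2: S -> fault, frames [J, S]
pos 3: J -> hit
pos 4: S -> hit
pos 5: Z -> fault, frames [J, S, Z]
pos 6: S -> hit
pos 7: Z -> hit
pos 8: V -> fault, evict J, frames [S, Z, V]
pos 9: Z -> hit
pos 10: V -> hit
pos 11: J -> fault, evict S, frames [Z, V, J]
pos 12: V -> hit
pos 13: S -> fault, evict Z, frames [V, J, S]
pos 14: J -> hit
pos 15: Z -> fault, evict V, frames [J, S, Z]
At position 15, page V is evicted.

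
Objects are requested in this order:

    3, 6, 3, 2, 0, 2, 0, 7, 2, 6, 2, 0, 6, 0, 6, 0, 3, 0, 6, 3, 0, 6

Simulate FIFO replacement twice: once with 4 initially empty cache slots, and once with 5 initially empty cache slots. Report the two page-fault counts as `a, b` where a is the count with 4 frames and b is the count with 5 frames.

7, 5

4 frames: F F . F F . . F . . . . . . . . F . F . . . → 7 faults.
5 frames: F F . F F . . F . . . . . . . . . . . . . . → 5 faults.
5 < 7: adding a frame reduced faults, as is typical.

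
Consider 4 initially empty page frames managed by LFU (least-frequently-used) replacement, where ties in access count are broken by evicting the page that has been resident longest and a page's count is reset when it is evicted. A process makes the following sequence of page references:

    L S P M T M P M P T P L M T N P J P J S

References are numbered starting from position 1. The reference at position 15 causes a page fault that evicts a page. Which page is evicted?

L

pos 1: L → fault, frames {L}
pos 2: S → fault, frames {L,S}
pos 3: P → fault, frames {L,S,P}
pos 4: M → fault, frames {L,S,P,M}
pos 5: T → fault, evict L, frames {S,P,M,T}
pos 6: M → hit
pos 7: P → hit
pos 8: M → hit
pos 9: P → hit
pos 10: T → hit
pos 11: P → hit
pos 12: L → fault, evict S, frames {P,M,T,L}
pos 13: M → hit
pos 14: T → hit
pos 15: N → fault, evict L, frames {P,M,T,N}
At position 15, page L is evicted.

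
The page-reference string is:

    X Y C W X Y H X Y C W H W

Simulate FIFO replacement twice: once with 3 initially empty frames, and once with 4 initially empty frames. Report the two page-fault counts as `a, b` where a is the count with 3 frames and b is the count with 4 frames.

9, 10

3 frames: F F F F F F F . . F F . . → 9 faults.
4 frames: F F F F . . F F F F F F . → 10 faults.
10 > 9: adding a frame increased faults — Belady's anomaly.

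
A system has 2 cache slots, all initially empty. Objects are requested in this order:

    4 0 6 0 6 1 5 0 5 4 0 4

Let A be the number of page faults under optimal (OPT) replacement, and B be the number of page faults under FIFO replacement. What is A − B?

-1

Under OPT: F F F . . F F . . F . . → 6 faults.
Under FIFO: F F F . . F F F . F . . → 7 faults.
A − B = 6 − 7 = -1.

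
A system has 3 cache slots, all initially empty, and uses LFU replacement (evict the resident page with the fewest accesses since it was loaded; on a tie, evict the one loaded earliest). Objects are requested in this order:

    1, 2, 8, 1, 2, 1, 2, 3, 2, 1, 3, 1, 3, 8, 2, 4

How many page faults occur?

6

1 -> fault, frames [1]
2 -> fault, frames [1, 2]
8 -> fault, frames [1, 2, 8]
1 -> hit
2 -> hit
1 -> hit
2 -> hit
3 -> fault, evict 8, frames [1, 2, 3]
2 -> hit
1 -> hit
3 -> hit
1 -> hit
3 -> hit
8 -> fault, evict 3, frames [1, 2, 8]
2 -> hit
4 -> fault, evict 8, frames [1, 2, 4]
Page faults: 6.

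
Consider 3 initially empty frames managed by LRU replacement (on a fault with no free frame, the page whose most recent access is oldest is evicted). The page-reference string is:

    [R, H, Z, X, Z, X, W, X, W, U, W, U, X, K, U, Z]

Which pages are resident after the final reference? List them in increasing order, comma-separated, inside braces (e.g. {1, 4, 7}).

{K, U, Z}

R -> fault, frames [R]
H -> fault, frames [R, H]
Z -> fault, frames [R, H, Z]
X -> fault, evict R, frames [H, Z, X]
Z -> hit
X -> hit
W -> fault, evict H, frames [Z, X, W]
X -> hit
W -> hit
U -> fault, evict Z, frames [X, W, U]
W -> hit
U -> hit
X -> hit
K -> fault, evict W, frames [U, X, K]
U -> hit
Z -> fault, evict X, frames [K, U, Z]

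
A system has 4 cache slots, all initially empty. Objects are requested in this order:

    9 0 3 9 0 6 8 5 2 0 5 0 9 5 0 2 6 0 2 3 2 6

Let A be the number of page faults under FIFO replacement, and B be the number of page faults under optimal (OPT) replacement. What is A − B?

3

Under FIFO: F F F . . F F F F F . . F . . . F . . F F . → 12 faults.
Under OPT: F F F . . F F F F . . . . . . . F . . F . . → 9 faults.
A − B = 12 − 9 = 3.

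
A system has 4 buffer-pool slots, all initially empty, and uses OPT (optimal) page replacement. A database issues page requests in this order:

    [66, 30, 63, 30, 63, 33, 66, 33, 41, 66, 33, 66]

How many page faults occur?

66: fault, frames (66)
30: fault, frames (66 30)
63: fault, frames (66 30 63)
30: hit
63: hit
33: fault, frames (66 30 63 33)
66: hit
33: hit
41: fault, evict 63, frames (66 30 33 41)
66: hit
33: hit
66: hit
Page faults: 5.

5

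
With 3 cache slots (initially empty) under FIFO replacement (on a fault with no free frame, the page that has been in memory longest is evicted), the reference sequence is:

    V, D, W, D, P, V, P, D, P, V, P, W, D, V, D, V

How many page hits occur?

V → miss, frames (V)
D → miss, frames (V D)
W → miss, frames (V D W)
D → hit
P → miss, evict V, frames (D W P)
V → miss, evict D, frames (W P V)
P → hit
D → miss, evict W, frames (P V D)
P → hit
V → hit
P → hit
W → miss, evict P, frames (V D W)
D → hit
V → hit
D → hit
V → hit
Hits: 9.

9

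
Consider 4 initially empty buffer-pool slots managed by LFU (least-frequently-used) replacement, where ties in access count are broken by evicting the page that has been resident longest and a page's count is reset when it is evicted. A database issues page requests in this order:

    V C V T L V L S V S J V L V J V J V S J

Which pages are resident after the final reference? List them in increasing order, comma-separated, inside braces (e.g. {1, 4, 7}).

V → miss, frames [V]
C → miss, frames [V, C]
V → hit
T → miss, frames [V, C, T]
L → miss, frames [V, C, T, L]
V → hit
L → hit
S → miss, evict C, frames [V, T, L, S]
V → hit
S → hit
J → miss, evict T, frames [V, L, S, J]
V → hit
L → hit
V → hit
J → hit
V → hit
J → hit
V → hit
S → hit
J → hit

{J, L, S, V}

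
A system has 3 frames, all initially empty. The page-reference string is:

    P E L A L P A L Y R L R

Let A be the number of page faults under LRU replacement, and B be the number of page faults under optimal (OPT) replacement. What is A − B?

1

Under LRU: F F F F . F . . F F . . → 7 faults.
Under OPT: F F F F . . . . F F . . → 6 faults.
A − B = 7 − 6 = 1.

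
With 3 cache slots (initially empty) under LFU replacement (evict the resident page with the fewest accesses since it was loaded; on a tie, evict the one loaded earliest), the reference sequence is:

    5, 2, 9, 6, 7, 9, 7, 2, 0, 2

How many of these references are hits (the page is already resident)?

2

5 → fault, frames (5)
2 → fault, frames (5 2)
9 → fault, frames (5 2 9)
6 → fault, evict 5, frames (2 9 6)
7 → fault, evict 2, frames (9 6 7)
9 → hit
7 → hit
2 → fault, evict 6, frames (9 7 2)
0 → fault, evict 2, frames (9 7 0)
2 → fault, evict 0, frames (9 7 2)
Hits: 2.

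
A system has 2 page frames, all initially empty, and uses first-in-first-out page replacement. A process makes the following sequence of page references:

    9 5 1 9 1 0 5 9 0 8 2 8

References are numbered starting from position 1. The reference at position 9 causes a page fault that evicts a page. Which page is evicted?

pos 1: 9 → fault, frames (9)
pos 2: 5 → fault, frames (9 5)
pos 3: 1 → fault, evict 9, frames (5 1)
pos 4: 9 → fault, evict 5, frames (1 9)
pos 5: 1 → hit
pos 6: 0 → fault, evict 1, frames (9 0)
pos 7: 5 → fault, evict 9, frames (0 5)
pos 8: 9 → fault, evict 0, frames (5 9)
pos 9: 0 → fault, evict 5, frames (9 0)
At position 9, page 5 is evicted.

5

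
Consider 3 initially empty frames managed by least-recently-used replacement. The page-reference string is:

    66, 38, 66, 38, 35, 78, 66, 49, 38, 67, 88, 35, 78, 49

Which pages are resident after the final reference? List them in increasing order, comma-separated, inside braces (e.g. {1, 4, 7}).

66: fault, frames (66)
38: fault, frames (66 38)
66: hit
38: hit
35: fault, frames (66 38 35)
78: fault, evict 66, frames (38 35 78)
66: fault, evict 38, frames (35 78 66)
49: fault, evict 35, frames (78 66 49)
38: fault, evict 78, frames (66 49 38)
67: fault, evict 66, frames (49 38 67)
88: fault, evict 49, frames (38 67 88)
35: fault, evict 38, frames (67 88 35)
78: fault, evict 67, frames (88 35 78)
49: fault, evict 88, frames (35 78 49)

{35, 49, 78}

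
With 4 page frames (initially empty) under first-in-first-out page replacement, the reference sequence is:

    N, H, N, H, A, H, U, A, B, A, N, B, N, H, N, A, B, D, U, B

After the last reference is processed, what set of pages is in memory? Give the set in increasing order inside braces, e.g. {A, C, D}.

{A, B, D, U}

N -> miss, frames {N}
H -> miss, frames {N,H}
N -> hit
H -> hit
A -> miss, frames {N,H,A}
H -> hit
U -> miss, frames {N,H,A,U}
A -> hit
B -> miss, evict N, frames {H,A,U,B}
A -> hit
N -> miss, evict H, frames {A,U,B,N}
B -> hit
N -> hit
H -> miss, evict A, frames {U,B,N,H}
N -> hit
A -> miss, evict U, frames {B,N,H,A}
B -> hit
D -> miss, evict B, frames {N,H,A,D}
U -> miss, evict N, frames {H,A,D,U}
B -> miss, evict H, frames {A,D,U,B}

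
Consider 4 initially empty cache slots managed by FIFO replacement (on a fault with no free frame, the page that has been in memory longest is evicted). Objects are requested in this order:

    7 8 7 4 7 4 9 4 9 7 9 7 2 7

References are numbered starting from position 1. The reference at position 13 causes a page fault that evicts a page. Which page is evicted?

pos 1: 7 → miss, frames {7}
pos 2: 8 → miss, frames {7,8}
pos 3: 7 → hit
pos 4: 4 → miss, frames {7,8,4}
pos 5: 7 → hit
pos 6: 4 → hit
pos 7: 9 → miss, frames {7,8,4,9}
pos 8: 4 → hit
pos 9: 9 → hit
pos 10: 7 → hit
pos 11: 9 → hit
pos 12: 7 → hit
pos 13: 2 → miss, evict 7, frames {8,4,9,2}
At position 13, page 7 is evicted.

7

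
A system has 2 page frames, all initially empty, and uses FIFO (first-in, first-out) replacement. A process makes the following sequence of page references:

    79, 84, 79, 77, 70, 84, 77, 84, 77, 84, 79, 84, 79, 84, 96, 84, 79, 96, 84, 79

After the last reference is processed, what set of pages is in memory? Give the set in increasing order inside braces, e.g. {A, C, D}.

{79, 84}

79 -> miss, frames {79}
84 -> miss, frames {79,84}
79 -> hit
77 -> miss, evict 79, frames {84,77}
70 -> miss, evict 84, frames {77,70}
84 -> miss, evict 77, frames {70,84}
77 -> miss, evict 70, frames {84,77}
84 -> hit
77 -> hit
84 -> hit
79 -> miss, evict 84, frames {77,79}
84 -> miss, evict 77, frames {79,84}
79 -> hit
84 -> hit
96 -> miss, evict 79, frames {84,96}
84 -> hit
79 -> miss, evict 84, frames {96,79}
96 -> hit
84 -> miss, evict 96, frames {79,84}
79 -> hit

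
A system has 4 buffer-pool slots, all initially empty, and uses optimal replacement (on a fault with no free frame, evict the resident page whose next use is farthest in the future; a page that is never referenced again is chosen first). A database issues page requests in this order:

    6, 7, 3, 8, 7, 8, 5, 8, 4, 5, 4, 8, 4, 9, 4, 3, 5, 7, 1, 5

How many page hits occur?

11

6 → miss, frames (6)
7 → miss, frames (6 7)
3 → miss, frames (6 7 3)
8 → miss, frames (6 7 3 8)
7 → hit
8 → hit
5 → miss, evict 6, frames (7 3 8 5)
8 → hit
4 → miss, evict 7, frames (3 8 5 4)
5 → hit
4 → hit
8 → hit
4 → hit
9 → miss, evict 8, frames (3 5 4 9)
4 → hit
3 → hit
5 → hit
7 → miss, evict 9, frames (3 5 4 7)
1 → miss, evict 7, frames (3 5 4 1)
5 → hit
Hits: 11.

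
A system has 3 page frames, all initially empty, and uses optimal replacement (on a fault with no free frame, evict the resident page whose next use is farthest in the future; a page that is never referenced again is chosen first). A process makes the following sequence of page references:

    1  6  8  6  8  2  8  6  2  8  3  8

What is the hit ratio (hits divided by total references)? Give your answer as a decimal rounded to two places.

1: fault, frames {1}
6: fault, frames {1,6}
8: fault, frames {1,6,8}
6: hit
8: hit
2: fault, evict 1, frames {6,8,2}
8: hit
6: hit
2: hit
8: hit
3: fault, evict 2, frames {6,8,3}
8: hit
Hits: 7 of 12 references → 7/12 = 0.5833.

0.58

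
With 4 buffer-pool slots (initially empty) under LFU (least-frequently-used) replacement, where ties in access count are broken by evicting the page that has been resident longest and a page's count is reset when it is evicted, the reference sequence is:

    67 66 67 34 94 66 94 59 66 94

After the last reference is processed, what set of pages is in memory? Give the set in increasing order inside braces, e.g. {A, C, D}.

67 → fault, frames [67]
66 → fault, frames [67, 66]
67 → hit
34 → fault, frames [67, 66, 34]
94 → fault, frames [67, 66, 34, 94]
66 → hit
94 → hit
59 → fault, evict 34, frames [67, 66, 94, 59]
66 → hit
94 → hit

{59, 66, 67, 94}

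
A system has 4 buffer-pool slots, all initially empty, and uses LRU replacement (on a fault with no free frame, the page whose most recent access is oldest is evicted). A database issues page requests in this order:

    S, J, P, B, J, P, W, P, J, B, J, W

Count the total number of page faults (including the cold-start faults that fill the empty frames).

5

S -> fault, frames (S)
J -> fault, frames (S J)
P -> fault, frames (S J P)
B -> fault, frames (S J P B)
J -> hit
P -> hit
W -> fault, evict S, frames (B J P W)
P -> hit
J -> hit
B -> hit
J -> hit
W -> hit
Page faults: 5.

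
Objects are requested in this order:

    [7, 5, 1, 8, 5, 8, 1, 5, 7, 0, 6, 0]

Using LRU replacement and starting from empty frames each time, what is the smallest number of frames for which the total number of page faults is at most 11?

f=1: 12 faults
f=2: 10 faults
f=3: 7 faults
f=4: 6 faults
f=5: 6 faults
f=6: 6 faults
Smallest f with faults ≤ 11 is 2.

2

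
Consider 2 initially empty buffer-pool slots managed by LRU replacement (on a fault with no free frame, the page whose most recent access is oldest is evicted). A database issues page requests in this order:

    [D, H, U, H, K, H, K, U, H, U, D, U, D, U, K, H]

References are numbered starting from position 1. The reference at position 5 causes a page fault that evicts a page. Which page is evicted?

pos 1: D: fault, frames (D)
pos 2: H: fault, frames (D H)
pos 3: U: fault, evict D, frames (H U)
pos 4: H: hit
pos 5: K: fault, evict U, frames (H K)
At position 5, page U is evicted.

U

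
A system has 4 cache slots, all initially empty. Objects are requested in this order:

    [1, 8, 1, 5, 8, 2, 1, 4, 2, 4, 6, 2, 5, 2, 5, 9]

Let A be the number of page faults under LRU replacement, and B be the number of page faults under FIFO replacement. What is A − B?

1

Under LRU: F F . F . F . F . . F . F . . F → 8 faults.
Under FIFO: F F . F . F . F . . F . . . . F → 7 faults.
A − B = 8 − 7 = 1.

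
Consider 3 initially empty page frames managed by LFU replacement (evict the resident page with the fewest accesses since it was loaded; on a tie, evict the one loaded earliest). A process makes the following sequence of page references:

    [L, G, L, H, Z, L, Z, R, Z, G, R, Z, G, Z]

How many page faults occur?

8

L → fault, frames {L}
G → fault, frames {L,G}
L → hit
H → fault, frames {L,G,H}
Z → fault, evict G, frames {L,H,Z}
L → hit
Z → hit
R → fault, evict H, frames {L,Z,R}
Z → hit
G → fault, evict R, frames {L,Z,G}
R → fault, evict G, frames {L,Z,R}
Z → hit
G → fault, evict R, frames {L,Z,G}
Z → hit
Page faults: 8.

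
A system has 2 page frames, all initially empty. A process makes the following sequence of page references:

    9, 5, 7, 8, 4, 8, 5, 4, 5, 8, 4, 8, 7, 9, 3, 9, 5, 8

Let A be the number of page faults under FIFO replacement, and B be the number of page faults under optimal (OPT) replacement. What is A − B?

1

Under FIFO: F F F F F . F . . F F . F F F . F F → 13 faults.
Under OPT: F F F F F . F . . F . . F F F . F F → 12 faults.
A − B = 13 − 12 = 1.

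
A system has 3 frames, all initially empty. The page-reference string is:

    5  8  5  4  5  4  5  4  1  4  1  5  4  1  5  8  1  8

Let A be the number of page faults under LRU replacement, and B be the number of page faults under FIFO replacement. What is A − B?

Under LRU: F F . F . . . . F . . . . . . F . . → 5 faults.
Under FIFO: F F . F . . . . F . . F . . . F . . → 6 faults.
A − B = 5 − 6 = -1.

-1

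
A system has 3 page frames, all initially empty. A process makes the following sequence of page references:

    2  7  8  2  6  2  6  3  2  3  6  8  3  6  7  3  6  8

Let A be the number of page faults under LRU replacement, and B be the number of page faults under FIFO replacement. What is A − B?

Under LRU: F F F . F . . F . . . F . . F . . F → 8 faults.
Under FIFO: F F F . F F . F . . . F . F F F . F → 11 faults.
A − B = 8 − 11 = -3.

-3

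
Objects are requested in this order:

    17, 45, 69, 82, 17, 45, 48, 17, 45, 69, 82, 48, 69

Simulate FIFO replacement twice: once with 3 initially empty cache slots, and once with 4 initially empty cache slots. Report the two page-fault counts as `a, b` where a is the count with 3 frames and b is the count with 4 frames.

9, 10

3 frames: F F F F F F F . . F F . . → 9 faults.
4 frames: F F F F . . F F F F F F . → 10 faults.
10 > 9: adding a frame increased faults — Belady's anomaly.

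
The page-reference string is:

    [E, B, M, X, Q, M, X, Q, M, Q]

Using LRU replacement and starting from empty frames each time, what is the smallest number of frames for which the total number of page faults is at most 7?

f=1: 10 faults
f=2: 9 faults
f=3: 5 faults
f=4: 5 faults
f=5: 5 faults
Smallest f with faults ≤ 7 is 3.

3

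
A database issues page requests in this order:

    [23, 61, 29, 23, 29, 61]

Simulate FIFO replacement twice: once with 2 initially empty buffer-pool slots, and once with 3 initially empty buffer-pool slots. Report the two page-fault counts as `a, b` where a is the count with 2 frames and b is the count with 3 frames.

2 frames: F F F F . F → 5 faults.
3 frames: F F F . . . → 3 faults.
3 < 5: adding a frame reduced faults, as is typical.

5, 3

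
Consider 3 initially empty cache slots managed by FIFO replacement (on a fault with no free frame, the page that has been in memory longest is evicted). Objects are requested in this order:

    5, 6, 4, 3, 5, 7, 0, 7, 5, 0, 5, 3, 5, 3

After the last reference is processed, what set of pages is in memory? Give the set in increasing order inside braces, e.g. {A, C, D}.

5 → miss, frames {5}
6 → miss, frames {5,6}
4 → miss, frames {5,6,4}
3 → miss, evict 5, frames {6,4,3}
5 → miss, evict 6, frames {4,3,5}
7 → miss, evict 4, frames {3,5,7}
0 → miss, evict 3, frames {5,7,0}
7 → hit
5 → hit
0 → hit
5 → hit
3 → miss, evict 5, frames {7,0,3}
5 → miss, evict 7, frames {0,3,5}
3 → hit

{0, 3, 5}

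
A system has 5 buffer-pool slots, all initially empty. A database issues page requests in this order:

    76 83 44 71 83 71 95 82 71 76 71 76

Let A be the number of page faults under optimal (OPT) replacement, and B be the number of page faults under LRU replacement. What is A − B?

Under OPT: F F F F . . F F . . . . → 6 faults.
Under LRU: F F F F . . F F . F . . → 7 faults.
A − B = 6 − 7 = -1.

-1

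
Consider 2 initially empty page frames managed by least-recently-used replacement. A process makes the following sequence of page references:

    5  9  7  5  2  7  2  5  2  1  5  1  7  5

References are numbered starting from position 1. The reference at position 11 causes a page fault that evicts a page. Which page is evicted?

pos 1: 5: fault, frames {5}
pos 2: 9: fault, frames {5,9}
pos 3: 7: fault, evict 5, frames {9,7}
pos 4: 5: fault, evict 9, frames {7,5}
pos 5: 2: fault, evict 7, frames {5,2}
pos 6: 7: fault, evict 5, frames {2,7}
pos 7: 2: hit
pos 8: 5: fault, evict 7, frames {2,5}
pos 9: 2: hit
pos 10: 1: fault, evict 5, frames {2,1}
pos 11: 5: fault, evict 2, frames {1,5}
At position 11, page 2 is evicted.

2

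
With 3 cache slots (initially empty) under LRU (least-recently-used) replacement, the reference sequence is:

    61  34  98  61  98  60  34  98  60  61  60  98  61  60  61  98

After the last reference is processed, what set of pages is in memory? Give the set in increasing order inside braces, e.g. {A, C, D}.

{60, 61, 98}

61 → fault, frames (61)
34 → fault, frames (61 34)
98 → fault, frames (61 34 98)
61 → hit
98 → hit
60 → fault, evict 34, frames (61 98 60)
34 → fault, evict 61, frames (98 60 34)
98 → hit
60 → hit
61 → fault, evict 34, frames (98 60 61)
60 → hit
98 → hit
61 → hit
60 → hit
61 → hit
98 → hit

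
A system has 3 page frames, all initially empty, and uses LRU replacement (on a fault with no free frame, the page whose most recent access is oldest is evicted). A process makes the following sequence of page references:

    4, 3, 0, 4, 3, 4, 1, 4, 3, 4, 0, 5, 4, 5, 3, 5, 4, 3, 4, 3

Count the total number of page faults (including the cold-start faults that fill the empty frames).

4 -> miss, frames (4)
3 -> miss, frames (4 3)
0 -> miss, frames (4 3 0)
4 -> hit
3 -> hit
4 -> hit
1 -> miss, evict 0, frames (3 4 1)
4 -> hit
3 -> hit
4 -> hit
0 -> miss, evict 1, frames (3 4 0)
5 -> miss, evict 3, frames (4 0 5)
4 -> hit
5 -> hit
3 -> miss, evict 0, frames (4 5 3)
5 -> hit
4 -> hit
3 -> hit
4 -> hit
3 -> hit
Page faults: 7.

7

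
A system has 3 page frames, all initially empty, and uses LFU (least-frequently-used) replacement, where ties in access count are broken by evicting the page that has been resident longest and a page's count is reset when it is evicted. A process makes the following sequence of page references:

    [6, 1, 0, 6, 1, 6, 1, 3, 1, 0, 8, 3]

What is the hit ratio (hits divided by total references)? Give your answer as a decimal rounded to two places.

0.42

6: miss, frames [6]
1: miss, frames [6, 1]
0: miss, frames [6, 1, 0]
6: hit
1: hit
6: hit
1: hit
3: miss, evict 0, frames [6, 1, 3]
1: hit
0: miss, evict 3, frames [6, 1, 0]
8: miss, evict 0, frames [6, 1, 8]
3: miss, evict 8, frames [6, 1, 3]
Hits: 5 of 12 references → 5/12 = 0.4167.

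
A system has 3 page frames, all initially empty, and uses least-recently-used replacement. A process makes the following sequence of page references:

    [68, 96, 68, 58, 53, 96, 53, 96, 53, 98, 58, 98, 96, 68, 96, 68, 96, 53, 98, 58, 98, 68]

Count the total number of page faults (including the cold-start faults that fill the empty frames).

13

68 -> miss, frames [68]
96 -> miss, frames [68, 96]
68 -> hit
58 -> miss, frames [96, 68, 58]
53 -> miss, evict 96, frames [68, 58, 53]
96 -> miss, evict 68, frames [58, 53, 96]
53 -> hit
96 -> hit
53 -> hit
98 -> miss, evict 58, frames [96, 53, 98]
58 -> miss, evict 96, frames [53, 98, 58]
98 -> hit
96 -> miss, evict 53, frames [58, 98, 96]
68 -> miss, evict 58, frames [98, 96, 68]
96 -> hit
68 -> hit
96 -> hit
53 -> miss, evict 98, frames [68, 96, 53]
98 -> miss, evict 68, frames [96, 53, 98]
58 -> miss, evict 96, frames [53, 98, 58]
98 -> hit
68 -> miss, evict 53, frames [58, 98, 68]
Page faults: 13.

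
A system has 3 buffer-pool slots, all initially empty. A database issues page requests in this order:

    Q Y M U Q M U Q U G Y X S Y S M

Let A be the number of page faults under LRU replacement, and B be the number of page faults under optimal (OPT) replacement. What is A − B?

Under LRU: F F F F F . . . . F F F F . . F → 10 faults.
Under OPT: F F F F . . . . . F F F F . . . → 8 faults.
A − B = 10 − 8 = 2.

2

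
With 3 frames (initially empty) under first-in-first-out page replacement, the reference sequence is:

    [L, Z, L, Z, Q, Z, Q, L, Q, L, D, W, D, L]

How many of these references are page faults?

6

L: fault, frames [L]
Z: fault, frames [L, Z]
L: hit
Z: hit
Q: fault, frames [L, Z, Q]
Z: hit
Q: hit
L: hit
Q: hit
L: hit
D: fault, evict L, frames [Z, Q, D]
W: fault, evict Z, frames [Q, D, W]
D: hit
L: fault, evict Q, frames [D, W, L]
Page faults: 6.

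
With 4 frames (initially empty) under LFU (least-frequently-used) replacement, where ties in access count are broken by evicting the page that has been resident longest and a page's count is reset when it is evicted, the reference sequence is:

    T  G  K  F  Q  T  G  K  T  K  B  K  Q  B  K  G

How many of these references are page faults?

T: fault, frames [T]
G: fault, frames [T, G]
K: fault, frames [T, G, K]
F: fault, frames [T, G, K, F]
Q: fault, evict T, frames [G, K, F, Q]
T: fault, evict G, frames [K, F, Q, T]
G: fault, evict K, frames [F, Q, T, G]
K: fault, evict F, frames [Q, T, G, K]
T: hit
K: hit
B: fault, evict Q, frames [T, G, K, B]
K: hit
Q: fault, evict G, frames [T, K, B, Q]
B: hit
K: hit
G: fault, evict Q, frames [T, K, B, G]
Page faults: 11.

11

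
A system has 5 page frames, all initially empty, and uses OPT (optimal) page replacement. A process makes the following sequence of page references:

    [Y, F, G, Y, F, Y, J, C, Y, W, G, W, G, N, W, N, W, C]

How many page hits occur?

Y: miss, frames (Y)
F: miss, frames (Y F)
G: miss, frames (Y F G)
Y: hit
F: hit
Y: hit
J: miss, frames (Y F G J)
C: miss, frames (Y F G J C)
Y: hit
W: miss, evict J, frames (Y F G C W)
G: hit
W: hit
G: hit
N: miss, evict G, frames (Y F C W N)
W: hit
N: hit
W: hit
C: hit
Hits: 11.

11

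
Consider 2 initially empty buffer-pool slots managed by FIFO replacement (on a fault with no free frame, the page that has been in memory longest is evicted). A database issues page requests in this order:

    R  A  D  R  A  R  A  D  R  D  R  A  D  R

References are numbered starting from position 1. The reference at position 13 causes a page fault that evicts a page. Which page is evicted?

R

pos 1: R: fault, frames [R]
pos 2: A: fault, frames [R, A]
pos 3: D: fault, evict R, frames [A, D]
pos 4: R: fault, evict A, frames [D, R]
pos 5: A: fault, evict D, frames [R, A]
pos 6: R: hit
pos 7: A: hit
pos 8: D: fault, evict R, frames [A, D]
pos 9: R: fault, evict A, frames [D, R]
pos 10: D: hit
pos 11: R: hit
pos 12: A: fault, evict D, frames [R, A]
pos 13: D: fault, evict R, frames [A, D]
At position 13, page R is evicted.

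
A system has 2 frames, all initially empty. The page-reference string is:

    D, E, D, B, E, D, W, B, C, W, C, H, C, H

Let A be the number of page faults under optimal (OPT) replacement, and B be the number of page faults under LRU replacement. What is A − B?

-3

Under OPT: F F . F . F F . F . . F . . → 7 faults.
Under LRU: F F . F F F F F F F . F . . → 10 faults.
A − B = 7 − 10 = -3.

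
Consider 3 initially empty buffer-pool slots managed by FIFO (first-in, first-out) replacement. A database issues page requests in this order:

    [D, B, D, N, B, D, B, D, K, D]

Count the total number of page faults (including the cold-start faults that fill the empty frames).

D -> miss, frames [D]
B -> miss, frames [D, B]
D -> hit
N -> miss, frames [D, B, N]
B -> hit
D -> hit
B -> hit
D -> hit
K -> miss, evict D, frames [B, N, K]
D -> miss, evict B, frames [N, K, D]
Page faults: 5.

5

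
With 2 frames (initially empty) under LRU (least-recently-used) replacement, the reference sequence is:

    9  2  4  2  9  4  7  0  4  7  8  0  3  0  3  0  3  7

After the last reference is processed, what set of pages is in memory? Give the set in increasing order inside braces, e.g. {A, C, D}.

{3, 7}

9: fault, frames [9]
2: fault, frames [9, 2]
4: fault, evict 9, frames [2, 4]
2: hit
9: fault, evict 4, frames [2, 9]
4: fault, evict 2, frames [9, 4]
7: fault, evict 9, frames [4, 7]
0: fault, evict 4, frames [7, 0]
4: fault, evict 7, frames [0, 4]
7: fault, evict 0, frames [4, 7]
8: fault, evict 4, frames [7, 8]
0: fault, evict 7, frames [8, 0]
3: fault, evict 8, frames [0, 3]
0: hit
3: hit
0: hit
3: hit
7: fault, evict 0, frames [3, 7]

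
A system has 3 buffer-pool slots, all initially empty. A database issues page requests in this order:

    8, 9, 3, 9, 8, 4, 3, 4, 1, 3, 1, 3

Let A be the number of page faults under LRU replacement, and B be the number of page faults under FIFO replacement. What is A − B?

Under LRU: F F F . . F F . F . . . → 6 faults.
Under FIFO: F F F . . F . . F . . . → 5 faults.
A − B = 6 − 5 = 1.

1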